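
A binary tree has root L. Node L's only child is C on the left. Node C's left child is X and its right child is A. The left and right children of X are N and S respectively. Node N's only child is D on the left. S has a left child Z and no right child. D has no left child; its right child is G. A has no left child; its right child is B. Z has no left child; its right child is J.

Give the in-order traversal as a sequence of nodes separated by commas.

D, G, N, X, Z, J, S, C, A, B, L

In-order visits the left subtree, then the node, then the right subtree.
At L: go left to C.
  At C: go left to X.
    At X: go left to N.
      At N: go left to D.
        At D: no left child.
        Visit D.
        At D: go right to G.
          G is a leaf — visit G.
      Visit N.
      At N: no right child.
    Visit X.
    At X: go right to S.
      At S: go left to Z.
        At Z: no left child.
        Visit Z.
        At Z: go right to J.
          J is a leaf — visit J.
      Visit S.
      At S: no right child.
  Visit C.
  At C: go right to A.
    At A: no left child.
    Visit A.
    At A: go right to B.
      B is a leaf — visit B.
Visit L.
At L: no right child.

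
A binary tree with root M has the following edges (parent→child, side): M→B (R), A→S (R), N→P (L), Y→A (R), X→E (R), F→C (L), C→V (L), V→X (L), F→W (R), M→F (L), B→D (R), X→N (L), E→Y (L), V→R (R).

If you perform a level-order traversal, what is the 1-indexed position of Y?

Level-order visits nodes level by level from the root, left to right within each level.
Level 0: M
Level 1: F, B
Level 2: C, W, D
Level 3: V
Level 4: X, R
Level 5: N, E
Level 6: P, Y
Level 7: A
Level 8: S
Full level-order sequence: M, F, B, C, W, D, V, X, R, N, E, P, Y, A, S.

13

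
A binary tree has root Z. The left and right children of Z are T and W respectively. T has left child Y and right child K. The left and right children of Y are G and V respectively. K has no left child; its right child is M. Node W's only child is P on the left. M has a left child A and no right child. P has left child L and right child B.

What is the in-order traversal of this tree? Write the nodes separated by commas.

In-order visits the left subtree, then the node, then the right subtree.
At Z: go left to T.
  At T: go left to Y.
    At Y: go left to G.
      G is a leaf — visit G.
    Visit Y.
    At Y: go right to V.
      V is a leaf — visit V.
  Visit T.
  At T: go right to K.
    At K: no left child.
    Visit K.
    At K: go right to M.
      At M: go left to A.
        A is a leaf — visit A.
      Visit M.
      At M: no right child.
Visit Z.
At Z: go right to W.
  At W: go left to P.
    At P: go left to L.
      L is a leaf — visit L.
    Visit P.
    At P: go right to B.
      B is a leaf — visit B.
  Visit W.
  At W: no right child.

G, Y, V, T, K, A, M, Z, L, P, B, W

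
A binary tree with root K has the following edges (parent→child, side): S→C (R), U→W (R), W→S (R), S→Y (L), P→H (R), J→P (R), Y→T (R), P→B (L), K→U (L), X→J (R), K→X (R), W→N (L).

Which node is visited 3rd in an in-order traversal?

W

In-order visits the left subtree, then the node, then the right subtree.
At K: go left to U.
  At U: no left child.
  Visit U.
  At U: go right to W.
    At W: go left to N.
      N is a leaf — visit N.
    Visit W.
    At W: go right to S.
      At S: go left to Y.
        At Y: no left child.
        Visit Y.
        At Y: go right to T.
          T is a leaf — visit T.
      Visit S.
      At S: go right to C.
        C is a leaf — visit C.
Visit K.
At K: go right to X.
  At X: no left child.
  Visit X.
  At X: go right to J.
    At J: no left child.
    Visit J.
    At J: go right to P.
      At P: go left to B.
        B is a leaf — visit B.
      Visit P.
      At P: go right to H.
        H is a leaf — visit H.
Full in-order sequence: U, N, W, Y, T, S, C, K, X, J, B, P, H.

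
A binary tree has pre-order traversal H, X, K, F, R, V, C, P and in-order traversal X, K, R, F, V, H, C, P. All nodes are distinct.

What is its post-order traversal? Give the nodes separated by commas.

R, V, F, K, X, P, C, H

The first element of pre-order is the root; it splits in-order into left and right subtrees.
Root H: left subtree has 5 nodes {X, K, R, F, V}, right has 2 {C, P}.
  Root X: left subtree has 0 nodes { }, right has 4 {K, R, F, V}.
    Root K: left subtree has 0 nodes { }, right has 3 {R, F, V}.
      Root F: left subtree has 1 node {R}, right has 1 {V}.
  Root C: left subtree has 0 nodes { }, right has 1 {P}.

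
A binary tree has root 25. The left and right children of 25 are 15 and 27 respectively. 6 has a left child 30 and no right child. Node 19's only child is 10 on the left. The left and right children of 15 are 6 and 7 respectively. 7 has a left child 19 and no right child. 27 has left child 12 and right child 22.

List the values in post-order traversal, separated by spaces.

Post-order visits the left subtree, then the right subtree, then the node.
At 25: go left to 15.
  At 15: go left to 6.
    At 6: go left to 30.
      30 is a leaf — visit 30.
    At 6: no right child.
    Visit 6.
  At 15: go right to 7.
    At 7: go left to 19.
      At 19: go left to 10.
        10 is a leaf — visit 10.
      At 19: no right child.
      Visit 19.
    At 7: no right child.
    Visit 7.
  Visit 15.
At 25: go right to 27.
  At 27: go left to 12.
    12 is a leaf — visit 12.
  At 27: go right to 22.
    22 is a leaf — visit 22.
  Visit 27.
Visit 25.

30 6 10 19 7 15 12 22 27 25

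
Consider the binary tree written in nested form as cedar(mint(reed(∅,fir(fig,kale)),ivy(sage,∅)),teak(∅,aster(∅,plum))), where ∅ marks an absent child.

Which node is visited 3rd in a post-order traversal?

Post-order visits the left subtree, then the right subtree, then the node.
At cedar: go left to mint.
  At mint: go left to reed.
    At reed: no left child.
    At reed: go right to fir.
      At fir: go left to fig.
        fig is a leaf — visit fig.
      At fir: go right to kale.
        kale is a leaf — visit kale.
      Visit fir.
    Visit reed.
  At mint: go right to ivy.
    At ivy: go left to sage.
      sage is a leaf — visit sage.
    At ivy: no right child.
    Visit ivy.
  Visit mint.
At cedar: go right to teak.
  At teak: no left child.
  At teak: go right to aster.
    At aster: no left child.
    At aster: go right to plum.
      plum is a leaf — visit plum.
    Visit aster.
  Visit teak.
Visit cedar.
Full post-order sequence: fig, kale, fir, reed, sage, ivy, mint, plum, aster, teak, cedar.

fir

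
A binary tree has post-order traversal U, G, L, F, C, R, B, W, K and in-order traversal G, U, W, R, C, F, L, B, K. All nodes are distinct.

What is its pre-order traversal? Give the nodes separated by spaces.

K W G U B R C F L

The last element of post-order is the root; it splits in-order into left and right subtrees.
Root K: left subtree has 8 nodes {G, U, W, R, C, F, L, B}, right has 0 { }.
  Root W: left subtree has 2 nodes {G, U}, right has 5 {R, C, F, L, B}.
    Root G: left subtree has 0 nodes { }, right has 1 {U}.
    Root B: left subtree has 4 nodes {R, C, F, L}, right has 0 { }.
      Root R: left subtree has 0 nodes { }, right has 3 {C, F, L}.
        Root C: left subtree has 0 nodes { }, right has 2 {F, L}.
          Root F: left subtree has 0 nodes { }, right has 1 {L}.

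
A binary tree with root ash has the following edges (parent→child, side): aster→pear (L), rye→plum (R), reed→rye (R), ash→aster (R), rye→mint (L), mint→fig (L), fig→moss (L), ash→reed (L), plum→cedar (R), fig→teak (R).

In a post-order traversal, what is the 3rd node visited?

Post-order visits the left subtree, then the right subtree, then the node.
At ash: go left to reed.
  At reed: no left child.
  At reed: go right to rye.
    At rye: go left to mint.
      At mint: go left to fig.
        At fig: go left to moss.
          moss is a leaf — visit moss.
        At fig: go right to teak.
          teak is a leaf — visit teak.
        Visit fig.
      At mint: no right child.
      Visit mint.
    At rye: go right to plum.
      At plum: no left child.
      At plum: go right to cedar.
        cedar is a leaf — visit cedar.
      Visit plum.
    Visit rye.
  Visit reed.
At ash: go right to aster.
  At aster: go left to pear.
    pear is a leaf — visit pear.
  At aster: no right child.
  Visit aster.
Visit ash.
Full post-order sequence: moss, teak, fig, mint, cedar, plum, rye, reed, pear, aster, ash.

fig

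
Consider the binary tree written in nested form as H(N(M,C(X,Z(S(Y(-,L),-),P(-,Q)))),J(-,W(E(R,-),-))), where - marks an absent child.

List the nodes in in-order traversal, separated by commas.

M, N, X, C, Y, L, S, Z, P, Q, H, J, R, E, W

In-order visits the left subtree, then the node, then the right subtree.
At H: go left to N.
  At N: go left to M.
    M is a leaf — visit M.
  Visit N.
  At N: go right to C.
    At C: go left to X.
      X is a leaf — visit X.
    Visit C.
    At C: go right to Z.
      At Z: go left to S.
        At S: go left to Y.
          At Y: no left child.
          Visit Y.
          At Y: go right to L.
            L is a leaf — visit L.
        Visit S.
        At S: no right child.
      Visit Z.
      At Z: go right to P.
        At P: no left child.
        Visit P.
        At P: go right to Q.
          Q is a leaf — visit Q.
Visit H.
At H: go right to J.
  At J: no left child.
  Visit J.
  At J: go right to W.
    At W: go left to E.
      At E: go left to R.
        R is a leaf — visit R.
      Visit E.
      At E: no right child.
    Visit W.
    At W: no right child.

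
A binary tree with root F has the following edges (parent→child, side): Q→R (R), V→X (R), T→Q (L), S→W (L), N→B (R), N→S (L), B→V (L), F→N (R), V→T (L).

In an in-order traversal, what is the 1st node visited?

In-order visits the left subtree, then the node, then the right subtree.
At F: no left child.
Visit F.
At F: go right to N.
  At N: go left to S.
    At S: go left to W.
      W is a leaf — visit W.
    Visit S.
    At S: no right child.
  Visit N.
  At N: go right to B.
    At B: go left to V.
      At V: go left to T.
        At T: go left to Q.
          At Q: no left child.
          Visit Q.
          At Q: go right to R.
            R is a leaf — visit R.
        Visit T.
        At T: no right child.
      Visit V.
      At V: go right to X.
        X is a leaf — visit X.
    Visit B.
    At B: no right child.
Full in-order sequence: F, W, S, N, Q, R, T, V, X, B.

F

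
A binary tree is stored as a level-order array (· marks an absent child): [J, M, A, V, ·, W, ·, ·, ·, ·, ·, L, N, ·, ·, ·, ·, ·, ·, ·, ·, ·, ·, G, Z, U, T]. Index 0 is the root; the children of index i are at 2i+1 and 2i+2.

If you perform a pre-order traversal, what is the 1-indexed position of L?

6

Pre-order visits the node, then its left subtree, then its right subtree.
Visit J.
At J: go left to M.
  Visit M.
  At M: go left to V.
    V is a leaf — visit V.
  At M: no right child.
At J: go right to A.
  Visit A.
  At A: go left to W.
    Visit W.
    At W: go left to L.
      Visit L.
      At L: go left to G.
        G is a leaf — visit G.
      At L: go right to Z.
        Z is a leaf — visit Z.
    At W: go right to N.
      Visit N.
      At N: go left to U.
        U is a leaf — visit U.
      At N: go right to T.
        T is a leaf — visit T.
  At A: no right child.
Full pre-order sequence: J, M, V, A, W, L, G, Z, N, U, T.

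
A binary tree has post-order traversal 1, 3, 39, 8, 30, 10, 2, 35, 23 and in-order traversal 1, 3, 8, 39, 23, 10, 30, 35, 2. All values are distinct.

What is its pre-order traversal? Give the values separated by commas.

The last element of post-order is the root; it splits in-order into left and right subtrees.
Root 23: left subtree has 4 nodes {1, 3, 8, 39}, right has 4 {10, 30, 35, 2}.
  Root 8: left subtree has 2 nodes {1, 3}, right has 1 {39}.
    Root 3: left subtree has 1 node {1}, right has 0 { }.
  Root 35: left subtree has 2 nodes {10, 30}, right has 1 {2}.
    Root 10: left subtree has 0 nodes { }, right has 1 {30}.

23, 8, 3, 1, 39, 35, 10, 30, 2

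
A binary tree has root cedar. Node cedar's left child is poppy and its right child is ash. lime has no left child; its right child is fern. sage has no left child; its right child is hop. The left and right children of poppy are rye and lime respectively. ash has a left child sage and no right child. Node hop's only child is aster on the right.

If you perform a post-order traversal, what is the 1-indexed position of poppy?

Post-order visits the left subtree, then the right subtree, then the node.
At cedar: go left to poppy.
  At poppy: go left to rye.
    rye is a leaf — visit rye.
  At poppy: go right to lime.
    At lime: no left child.
    At lime: go right to fern.
      fern is a leaf — visit fern.
    Visit lime.
  Visit poppy.
At cedar: go right to ash.
  At ash: go left to sage.
    At sage: no left child.
    At sage: go right to hop.
      At hop: no left child.
      At hop: go right to aster.
        aster is a leaf — visit aster.
      Visit hop.
    Visit sage.
  At ash: no right child.
  Visit ash.
Visit cedar.
Full post-order sequence: rye, fern, lime, poppy, aster, hop, sage, ash, cedar.

4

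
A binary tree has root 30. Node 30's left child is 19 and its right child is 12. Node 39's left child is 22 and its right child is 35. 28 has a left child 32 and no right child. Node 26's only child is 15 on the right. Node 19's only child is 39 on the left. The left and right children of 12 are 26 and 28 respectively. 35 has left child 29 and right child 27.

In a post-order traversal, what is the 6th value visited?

19

Post-order visits the left subtree, then the right subtree, then the node.
At 30: go left to 19.
  At 19: go left to 39.
    At 39: go left to 22.
      22 is a leaf — visit 22.
    At 39: go right to 35.
      At 35: go left to 29.
        29 is a leaf — visit 29.
      At 35: go right to 27.
        27 is a leaf — visit 27.
      Visit 35.
    Visit 39.
  At 19: no right child.
  Visit 19.
At 30: go right to 12.
  At 12: go left to 26.
    At 26: no left child.
    At 26: go right to 15.
      15 is a leaf — visit 15.
    Visit 26.
  At 12: go right to 28.
    At 28: go left to 32.
      32 is a leaf — visit 32.
    At 28: no right child.
    Visit 28.
  Visit 12.
Visit 30.
Full post-order sequence: 22, 29, 27, 35, 39, 19, 15, 26, 32, 28, 12, 30.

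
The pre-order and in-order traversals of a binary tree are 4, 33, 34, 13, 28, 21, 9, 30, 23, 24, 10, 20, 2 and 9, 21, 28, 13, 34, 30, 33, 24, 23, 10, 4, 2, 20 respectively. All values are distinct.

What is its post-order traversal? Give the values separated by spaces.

The first element of pre-order is the root; it splits in-order into left and right subtrees.
Root 4: left subtree has 10 nodes {9, 21, 28, 13, 34, 30, 33, 24, 23, 10}, right has 2 {2, 20}.
  Root 33: left subtree has 6 nodes {9, 21, 28, 13, 34, 30}, right has 3 {24, 23, 10}.
    Root 34: left subtree has 4 nodes {9, 21, 28, 13}, right has 1 {30}.
      Root 13: left subtree has 3 nodes {9, 21, 28}, right has 0 { }.
        Root 28: left subtree has 2 nodes {9, 21}, right has 0 { }.
          Root 21: left subtree has 1 node {9}, right has 0 { }.
    Root 23: left subtree has 1 node {24}, right has 1 {10}.
  Root 20: left subtree has 1 node {2}, right has 0 { }.

9 21 28 13 30 34 24 10 23 33 2 20 4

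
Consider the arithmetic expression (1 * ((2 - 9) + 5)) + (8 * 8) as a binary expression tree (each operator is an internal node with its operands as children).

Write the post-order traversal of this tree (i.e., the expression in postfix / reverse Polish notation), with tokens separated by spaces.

1 2 9 - 5 + * 8 8 * +

Post-order on an expression tree gives postfix notation: for each operator, emit left operand, right operand, then the operator.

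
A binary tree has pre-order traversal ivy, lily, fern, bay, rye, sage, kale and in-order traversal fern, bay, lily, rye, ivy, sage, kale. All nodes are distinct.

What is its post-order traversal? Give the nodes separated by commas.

The first element of pre-order is the root; it splits in-order into left and right subtrees.
Root ivy: left subtree has 4 nodes {fern, bay, lily, rye}, right has 2 {sage, kale}.
  Root lily: left subtree has 2 nodes {fern, bay}, right has 1 {rye}.
    Root fern: left subtree has 0 nodes { }, right has 1 {bay}.
  Root sage: left subtree has 0 nodes { }, right has 1 {kale}.

bay, fern, rye, lily, kale, sage, ivy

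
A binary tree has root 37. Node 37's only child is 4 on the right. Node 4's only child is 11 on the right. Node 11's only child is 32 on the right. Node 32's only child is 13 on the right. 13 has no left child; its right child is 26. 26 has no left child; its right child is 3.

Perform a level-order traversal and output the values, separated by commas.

37, 4, 11, 32, 13, 26, 3

Level-order visits nodes level by level from the root, left to right within each level.
Level 0: 37
Level 1: 4
Level 2: 11
Level 3: 32
Level 4: 13
Level 5: 26
Level 6: 3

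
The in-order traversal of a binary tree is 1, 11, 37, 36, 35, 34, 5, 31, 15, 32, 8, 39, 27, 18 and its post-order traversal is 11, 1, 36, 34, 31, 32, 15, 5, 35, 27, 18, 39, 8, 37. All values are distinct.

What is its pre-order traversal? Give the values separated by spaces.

The last element of post-order is the root; it splits in-order into left and right subtrees.
Root 37: left subtree has 2 nodes {1, 11}, right has 11 {36, 35, 34, 5, 31, 15, 32, 8, 39, 27, 18}.
  Root 1: left subtree has 0 nodes { }, right has 1 {11}.
  Root 8: left subtree has 7 nodes {36, 35, 34, 5, 31, 15, 32}, right has 3 {39, 27, 18}.
    Root 35: left subtree has 1 node {36}, right has 5 {34, 5, 31, 15, 32}.
      Root 5: left subtree has 1 node {34}, right has 3 {31, 15, 32}.
        Root 15: left subtree has 1 node {31}, right has 1 {32}.
    Root 39: left subtree has 0 nodes { }, right has 2 {27, 18}.
      Root 18: left subtree has 1 node {27}, right has 0 { }.

37 1 11 8 35 36 5 34 15 31 32 39 18 27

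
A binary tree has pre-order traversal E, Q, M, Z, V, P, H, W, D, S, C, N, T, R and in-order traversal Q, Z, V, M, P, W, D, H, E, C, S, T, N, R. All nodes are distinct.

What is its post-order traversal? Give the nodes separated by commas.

The first element of pre-order is the root; it splits in-order into left and right subtrees.
Root E: left subtree has 8 nodes {Q, Z, V, M, P, W, D, H}, right has 5 {C, S, T, N, R}.
  Root Q: left subtree has 0 nodes { }, right has 7 {Z, V, M, P, W, D, H}.
    Root M: left subtree has 2 nodes {Z, V}, right has 4 {P, W, D, H}.
      Root Z: left subtree has 0 nodes { }, right has 1 {V}.
      Root P: left subtree has 0 nodes { }, right has 3 {W, D, H}.
        Root H: left subtree has 2 nodes {W, D}, right has 0 { }.
          Root W: left subtree has 0 nodes { }, right has 1 {D}.
  Root S: left subtree has 1 node {C}, right has 3 {T, N, R}.
    Root N: left subtree has 1 node {T}, right has 1 {R}.

V, Z, D, W, H, P, M, Q, C, T, R, N, S, E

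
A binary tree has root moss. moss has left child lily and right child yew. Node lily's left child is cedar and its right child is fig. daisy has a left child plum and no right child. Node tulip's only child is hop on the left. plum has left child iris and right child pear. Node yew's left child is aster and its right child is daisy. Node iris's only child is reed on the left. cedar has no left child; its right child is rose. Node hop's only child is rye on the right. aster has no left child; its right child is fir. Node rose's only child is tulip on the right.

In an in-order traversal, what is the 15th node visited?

In-order visits the left subtree, then the node, then the right subtree.
At moss: go left to lily.
  At lily: go left to cedar.
    At cedar: no left child.
    Visit cedar.
    At cedar: go right to rose.
      At rose: no left child.
      Visit rose.
      At rose: go right to tulip.
        At tulip: go left to hop.
          At hop: no left child.
          Visit hop.
          At hop: go right to rye.
            rye is a leaf — visit rye.
        Visit tulip.
        At tulip: no right child.
  Visit lily.
  At lily: go right to fig.
    fig is a leaf — visit fig.
Visit moss.
At moss: go right to yew.
  At yew: go left to aster.
    At aster: no left child.
    Visit aster.
    At aster: go right to fir.
      fir is a leaf — visit fir.
  Visit yew.
  At yew: go right to daisy.
    At daisy: go left to plum.
      At plum: go left to iris.
        At iris: go left to reed.
          reed is a leaf — visit reed.
        Visit iris.
        At iris: no right child.
      Visit plum.
      At plum: go right to pear.
        pear is a leaf — visit pear.
    Visit daisy.
    At daisy: no right child.
Full in-order sequence: cedar, rose, hop, rye, tulip, lily, fig, moss, aster, fir, yew, reed, iris, plum, pear, daisy.

pear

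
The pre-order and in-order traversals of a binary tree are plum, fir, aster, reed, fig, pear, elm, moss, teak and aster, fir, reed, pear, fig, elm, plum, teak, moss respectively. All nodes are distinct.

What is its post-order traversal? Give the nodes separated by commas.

The first element of pre-order is the root; it splits in-order into left and right subtrees.
Root plum: left subtree has 6 nodes {aster, fir, reed, pear, fig, elm}, right has 2 {teak, moss}.
  Root fir: left subtree has 1 node {aster}, right has 4 {reed, pear, fig, elm}.
    Root reed: left subtree has 0 nodes { }, right has 3 {pear, fig, elm}.
      Root fig: left subtree has 1 node {pear}, right has 1 {elm}.
  Root moss: left subtree has 1 node {teak}, right has 0 { }.

aster, pear, elm, fig, reed, fir, teak, moss, plum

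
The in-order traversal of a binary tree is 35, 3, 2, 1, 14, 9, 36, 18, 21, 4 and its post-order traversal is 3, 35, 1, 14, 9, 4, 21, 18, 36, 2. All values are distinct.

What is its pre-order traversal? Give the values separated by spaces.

2 35 3 36 9 14 1 18 21 4

The last element of post-order is the root; it splits in-order into left and right subtrees.
Root 2: left subtree has 2 nodes {35, 3}, right has 7 {1, 14, 9, 36, 18, 21, 4}.
  Root 35: left subtree has 0 nodes { }, right has 1 {3}.
  Root 36: left subtree has 3 nodes {1, 14, 9}, right has 3 {18, 21, 4}.
    Root 9: left subtree has 2 nodes {1, 14}, right has 0 { }.
      Root 14: left subtree has 1 node {1}, right has 0 { }.
    Root 18: left subtree has 0 nodes { }, right has 2 {21, 4}.
      Root 21: left subtree has 0 nodes { }, right has 1 {4}.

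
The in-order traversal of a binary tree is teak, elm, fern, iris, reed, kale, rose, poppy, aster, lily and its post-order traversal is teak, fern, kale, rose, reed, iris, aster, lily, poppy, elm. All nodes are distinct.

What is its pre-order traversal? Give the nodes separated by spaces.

elm teak poppy iris fern reed rose kale lily aster

The last element of post-order is the root; it splits in-order into left and right subtrees.
Root elm: left subtree has 1 node {teak}, right has 8 {fern, iris, reed, kale, rose, poppy, aster, lily}.
  Root poppy: left subtree has 5 nodes {fern, iris, reed, kale, rose}, right has 2 {aster, lily}.
    Root iris: left subtree has 1 node {fern}, right has 3 {reed, kale, rose}.
      Root reed: left subtree has 0 nodes { }, right has 2 {kale, rose}.
        Root rose: left subtree has 1 node {kale}, right has 0 { }.
    Root lily: left subtree has 1 node {aster}, right has 0 { }.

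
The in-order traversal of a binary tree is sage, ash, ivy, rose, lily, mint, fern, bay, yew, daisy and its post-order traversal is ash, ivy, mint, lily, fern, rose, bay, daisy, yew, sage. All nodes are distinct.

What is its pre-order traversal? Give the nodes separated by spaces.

The last element of post-order is the root; it splits in-order into left and right subtrees.
Root sage: left subtree has 0 nodes { }, right has 9 {ash, ivy, rose, lily, mint, fern, bay, yew, daisy}.
  Root yew: left subtree has 7 nodes {ash, ivy, rose, lily, mint, fern, bay}, right has 1 {daisy}.
    Root bay: left subtree has 6 nodes {ash, ivy, rose, lily, mint, fern}, right has 0 { }.
      Root rose: left subtree has 2 nodes {ash, ivy}, right has 3 {lily, mint, fern}.
        Root ivy: left subtree has 1 node {ash}, right has 0 { }.
        Root fern: left subtree has 2 nodes {lily, mint}, right has 0 { }.
          Root lily: left subtree has 0 nodes { }, right has 1 {mint}.

sage yew bay rose ivy ash fern lily mint daisy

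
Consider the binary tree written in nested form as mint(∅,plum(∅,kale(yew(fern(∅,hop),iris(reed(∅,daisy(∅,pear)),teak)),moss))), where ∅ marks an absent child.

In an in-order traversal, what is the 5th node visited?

yew

In-order visits the left subtree, then the node, then the right subtree.
At mint: no left child.
Visit mint.
At mint: go right to plum.
  At plum: no left child.
  Visit plum.
  At plum: go right to kale.
    At kale: go left to yew.
      At yew: go left to fern.
        At fern: no left child.
        Visit fern.
        At fern: go right to hop.
          hop is a leaf — visit hop.
      Visit yew.
      At yew: go right to iris.
        At iris: go left to reed.
          At reed: no left child.
          Visit reed.
          At reed: go right to daisy.
            At daisy: no left child.
            Visit daisy.
            At daisy: go right to pear.
              pear is a leaf — visit pear.
        Visit iris.
        At iris: go right to teak.
          teak is a leaf — visit teak.
    Visit kale.
    At kale: go right to moss.
      moss is a leaf — visit moss.
Full in-order sequence: mint, plum, fern, hop, yew, reed, daisy, pear, iris, teak, kale, moss.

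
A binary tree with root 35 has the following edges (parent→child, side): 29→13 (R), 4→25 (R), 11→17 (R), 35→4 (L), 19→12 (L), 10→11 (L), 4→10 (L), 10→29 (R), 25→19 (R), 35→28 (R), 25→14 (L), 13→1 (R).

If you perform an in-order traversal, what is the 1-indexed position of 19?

In-order visits the left subtree, then the node, then the right subtree.
At 35: go left to 4.
  At 4: go left to 10.
    At 10: go left to 11.
      At 11: no left child.
      Visit 11.
      At 11: go right to 17.
        17 is a leaf — visit 17.
    Visit 10.
    At 10: go right to 29.
      At 29: no left child.
      Visit 29.
      At 29: go right to 13.
        At 13: no left child.
        Visit 13.
        At 13: go right to 1.
          1 is a leaf — visit 1.
  Visit 4.
  At 4: go right to 25.
    At 25: go left to 14.
      14 is a leaf — visit 14.
    Visit 25.
    At 25: go right to 19.
      At 19: go left to 12.
        12 is a leaf — visit 12.
      Visit 19.
      At 19: no right child.
Visit 35.
At 35: go right to 28.
  28 is a leaf — visit 28.
Full in-order sequence: 11, 17, 10, 29, 13, 1, 4, 14, 25, 12, 19, 35, 28.

11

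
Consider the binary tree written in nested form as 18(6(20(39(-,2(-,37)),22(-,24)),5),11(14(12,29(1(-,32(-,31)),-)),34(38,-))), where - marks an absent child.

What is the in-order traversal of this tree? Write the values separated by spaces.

39 2 37 20 22 24 6 5 18 12 14 1 32 31 29 11 38 34

In-order visits the left subtree, then the node, then the right subtree.
At 18: go left to 6.
  At 6: go left to 20.
    At 20: go left to 39.
      At 39: no left child.
      Visit 39.
      At 39: go right to 2.
        At 2: no left child.
        Visit 2.
        At 2: go right to 37.
          37 is a leaf — visit 37.
    Visit 20.
    At 20: go right to 22.
      At 22: no left child.
      Visit 22.
      At 22: go right to 24.
        24 is a leaf — visit 24.
  Visit 6.
  At 6: go right to 5.
    5 is a leaf — visit 5.
Visit 18.
At 18: go right to 11.
  At 11: go left to 14.
    At 14: go left to 12.
      12 is a leaf — visit 12.
    Visit 14.
    At 14: go right to 29.
      At 29: go left to 1.
        At 1: no left child.
        Visit 1.
        At 1: go right to 32.
          At 32: no left child.
          Visit 32.
          At 32: go right to 31.
            31 is a leaf — visit 31.
      Visit 29.
      At 29: no right child.
  Visit 11.
  At 11: go right to 34.
    At 34: go left to 38.
      38 is a leaf — visit 38.
    Visit 34.
    At 34: no right child.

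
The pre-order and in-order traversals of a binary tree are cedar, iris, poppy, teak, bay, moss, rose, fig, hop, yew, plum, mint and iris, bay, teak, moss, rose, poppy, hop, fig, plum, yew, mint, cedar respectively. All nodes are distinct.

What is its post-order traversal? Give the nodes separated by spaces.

bay rose moss teak hop plum mint yew fig poppy iris cedar

The first element of pre-order is the root; it splits in-order into left and right subtrees.
Root cedar: left subtree has 11 nodes {iris, bay, teak, moss, rose, poppy, hop, fig, plum, yew, mint}, right has 0 { }.
  Root iris: left subtree has 0 nodes { }, right has 10 {bay, teak, moss, rose, poppy, hop, fig, plum, yew, mint}.
    Root poppy: left subtree has 4 nodes {bay, teak, moss, rose}, right has 5 {hop, fig, plum, yew, mint}.
      Root teak: left subtree has 1 node {bay}, right has 2 {moss, rose}.
        Root moss: left subtree has 0 nodes { }, right has 1 {rose}.
      Root fig: left subtree has 1 node {hop}, right has 3 {plum, yew, mint}.
        Root yew: left subtree has 1 node {plum}, right has 1 {mint}.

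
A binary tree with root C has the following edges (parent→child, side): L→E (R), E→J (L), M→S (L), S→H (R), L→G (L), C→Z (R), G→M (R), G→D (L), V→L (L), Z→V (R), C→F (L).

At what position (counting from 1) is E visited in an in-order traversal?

In-order visits the left subtree, then the node, then the right subtree.
At C: go left to F.
  F is a leaf — visit F.
Visit C.
At C: go right to Z.
  At Z: no left child.
  Visit Z.
  At Z: go right to V.
    At V: go left to L.
      At L: go left to G.
        At G: go left to D.
          D is a leaf — visit D.
        Visit G.
        At G: go right to M.
          At M: go left to S.
            At S: no left child.
            Visit S.
            At S: go right to H.
              H is a leaf — visit H.
          Visit M.
          At M: no right child.
      Visit L.
      At L: go right to E.
        At E: go left to J.
          J is a leaf — visit J.
        Visit E.
        At E: no right child.
    Visit V.
    At V: no right child.
Full in-order sequence: F, C, Z, D, G, S, H, M, L, J, E, V.

11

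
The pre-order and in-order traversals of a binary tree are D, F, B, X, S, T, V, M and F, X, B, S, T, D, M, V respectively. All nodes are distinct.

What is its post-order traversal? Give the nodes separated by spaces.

The first element of pre-order is the root; it splits in-order into left and right subtrees.
Root D: left subtree has 5 nodes {F, X, B, S, T}, right has 2 {M, V}.
  Root F: left subtree has 0 nodes { }, right has 4 {X, B, S, T}.
    Root B: left subtree has 1 node {X}, right has 2 {S, T}.
      Root S: left subtree has 0 nodes { }, right has 1 {T}.
  Root V: left subtree has 1 node {M}, right has 0 { }.

X T S B F M V D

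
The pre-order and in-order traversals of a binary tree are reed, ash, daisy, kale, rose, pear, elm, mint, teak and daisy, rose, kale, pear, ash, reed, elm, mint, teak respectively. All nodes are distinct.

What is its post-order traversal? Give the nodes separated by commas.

The first element of pre-order is the root; it splits in-order into left and right subtrees.
Root reed: left subtree has 5 nodes {daisy, rose, kale, pear, ash}, right has 3 {elm, mint, teak}.
  Root ash: left subtree has 4 nodes {daisy, rose, kale, pear}, right has 0 { }.
    Root daisy: left subtree has 0 nodes { }, right has 3 {rose, kale, pear}.
      Root kale: left subtree has 1 node {rose}, right has 1 {pear}.
  Root elm: left subtree has 0 nodes { }, right has 2 {mint, teak}.
    Root mint: left subtree has 0 nodes { }, right has 1 {teak}.

rose, pear, kale, daisy, ash, teak, mint, elm, reed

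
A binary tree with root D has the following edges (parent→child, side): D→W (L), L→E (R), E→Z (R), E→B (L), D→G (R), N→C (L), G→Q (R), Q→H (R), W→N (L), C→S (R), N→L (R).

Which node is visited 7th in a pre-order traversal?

Pre-order visits the node, then its left subtree, then its right subtree.
Visit D.
At D: go left to W.
  Visit W.
  At W: go left to N.
    Visit N.
    At N: go left to C.
      Visit C.
      At C: no left child.
      At C: go right to S.
        S is a leaf — visit S.
    At N: go right to L.
      Visit L.
      At L: no left child.
      At L: go right to E.
        Visit E.
        At E: go left to B.
          B is a leaf — visit B.
        At E: go right to Z.
          Z is a leaf — visit Z.
  At W: no right child.
At D: go right to G.
  Visit G.
  At G: no left child.
  At G: go right to Q.
    Visit Q.
    At Q: no left child.
    At Q: go right to H.
      H is a leaf — visit H.
Full pre-order sequence: D, W, N, C, S, L, E, B, Z, G, Q, H.

E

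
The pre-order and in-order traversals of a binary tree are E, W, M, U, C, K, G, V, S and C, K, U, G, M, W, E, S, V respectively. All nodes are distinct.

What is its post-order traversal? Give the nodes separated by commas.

K, C, G, U, M, W, S, V, E

The first element of pre-order is the root; it splits in-order into left and right subtrees.
Root E: left subtree has 6 nodes {C, K, U, G, M, W}, right has 2 {S, V}.
  Root W: left subtree has 5 nodes {C, K, U, G, M}, right has 0 { }.
    Root M: left subtree has 4 nodes {C, K, U, G}, right has 0 { }.
      Root U: left subtree has 2 nodes {C, K}, right has 1 {G}.
        Root C: left subtree has 0 nodes { }, right has 1 {K}.
  Root V: left subtree has 1 node {S}, right has 0 { }.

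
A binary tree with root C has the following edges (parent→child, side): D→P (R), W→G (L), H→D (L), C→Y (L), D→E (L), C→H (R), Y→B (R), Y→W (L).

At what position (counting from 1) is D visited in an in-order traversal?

7

In-order visits the left subtree, then the node, then the right subtree.
At C: go left to Y.
  At Y: go left to W.
    At W: go left to G.
      G is a leaf — visit G.
    Visit W.
    At W: no right child.
  Visit Y.
  At Y: go right to B.
    B is a leaf — visit B.
Visit C.
At C: go right to H.
  At H: go left to D.
    At D: go left to E.
      E is a leaf — visit E.
    Visit D.
    At D: go right to P.
      P is a leaf — visit P.
  Visit H.
  At H: no right child.
Full in-order sequence: G, W, Y, B, C, E, D, P, H.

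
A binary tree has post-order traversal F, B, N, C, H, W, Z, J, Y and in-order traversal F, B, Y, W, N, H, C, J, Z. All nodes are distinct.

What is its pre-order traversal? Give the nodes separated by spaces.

The last element of post-order is the root; it splits in-order into left and right subtrees.
Root Y: left subtree has 2 nodes {F, B}, right has 6 {W, N, H, C, J, Z}.
  Root B: left subtree has 1 node {F}, right has 0 { }.
  Root J: left subtree has 4 nodes {W, N, H, C}, right has 1 {Z}.
    Root W: left subtree has 0 nodes { }, right has 3 {N, H, C}.
      Root H: left subtree has 1 node {N}, right has 1 {C}.

Y B F J W H N C Z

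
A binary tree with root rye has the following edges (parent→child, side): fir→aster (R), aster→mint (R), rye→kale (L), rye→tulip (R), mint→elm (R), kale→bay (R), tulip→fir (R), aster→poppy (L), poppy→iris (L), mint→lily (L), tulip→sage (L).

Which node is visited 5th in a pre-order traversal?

Pre-order visits the node, then its left subtree, then its right subtree.
Visit rye.
At rye: go left to kale.
  Visit kale.
  At kale: no left child.
  At kale: go right to bay.
    bay is a leaf — visit bay.
At rye: go right to tulip.
  Visit tulip.
  At tulip: go left to sage.
    sage is a leaf — visit sage.
  At tulip: go right to fir.
    Visit fir.
    At fir: no left child.
    At fir: go right to aster.
      Visit aster.
      At aster: go left to poppy.
        Visit poppy.
        At poppy: go left to iris.
          iris is a leaf — visit iris.
        At poppy: no right child.
      At aster: go right to mint.
        Visit mint.
        At mint: go left to lily.
          lily is a leaf — visit lily.
        At mint: go right to elm.
          elm is a leaf — visit elm.
Full pre-order sequence: rye, kale, bay, tulip, sage, fir, aster, poppy, iris, mint, lily, elm.

sage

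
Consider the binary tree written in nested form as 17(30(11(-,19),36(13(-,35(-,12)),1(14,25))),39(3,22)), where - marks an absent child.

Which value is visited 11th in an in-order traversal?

17

In-order visits the left subtree, then the node, then the right subtree.
At 17: go left to 30.
  At 30: go left to 11.
    At 11: no left child.
    Visit 11.
    At 11: go right to 19.
      19 is a leaf — visit 19.
  Visit 30.
  At 30: go right to 36.
    At 36: go left to 13.
      At 13: no left child.
      Visit 13.
      At 13: go right to 35.
        At 35: no left child.
        Visit 35.
        At 35: go right to 12.
          12 is a leaf — visit 12.
    Visit 36.
    At 36: go right to 1.
      At 1: go left to 14.
        14 is a leaf — visit 14.
      Visit 1.
      At 1: go right to 25.
        25 is a leaf — visit 25.
Visit 17.
At 17: go right to 39.
  At 39: go left to 3.
    3 is a leaf — visit 3.
  Visit 39.
  At 39: go right to 22.
    22 is a leaf — visit 22.
Full in-order sequence: 11, 19, 30, 13, 35, 12, 36, 14, 1, 25, 17, 3, 39, 22.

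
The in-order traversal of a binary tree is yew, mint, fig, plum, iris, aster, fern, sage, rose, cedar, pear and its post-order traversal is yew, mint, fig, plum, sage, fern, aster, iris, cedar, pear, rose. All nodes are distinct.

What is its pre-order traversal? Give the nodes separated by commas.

The last element of post-order is the root; it splits in-order into left and right subtrees.
Root rose: left subtree has 8 nodes {yew, mint, fig, plum, iris, aster, fern, sage}, right has 2 {cedar, pear}.
  Root iris: left subtree has 4 nodes {yew, mint, fig, plum}, right has 3 {aster, fern, sage}.
    Root plum: left subtree has 3 nodes {yew, mint, fig}, right has 0 { }.
      Root fig: left subtree has 2 nodes {yew, mint}, right has 0 { }.
        Root mint: left subtree has 1 node {yew}, right has 0 { }.
    Root aster: left subtree has 0 nodes { }, right has 2 {fern, sage}.
      Root fern: left subtree has 0 nodes { }, right has 1 {sage}.
  Root pear: left subtree has 1 node {cedar}, right has 0 { }.

rose, iris, plum, fig, mint, yew, aster, fern, sage, pear, cedar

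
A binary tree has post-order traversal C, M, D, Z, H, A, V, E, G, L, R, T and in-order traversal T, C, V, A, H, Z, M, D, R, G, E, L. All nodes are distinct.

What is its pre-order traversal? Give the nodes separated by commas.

The last element of post-order is the root; it splits in-order into left and right subtrees.
Root T: left subtree has 0 nodes { }, right has 11 {C, V, A, H, Z, M, D, R, G, E, L}.
  Root R: left subtree has 7 nodes {C, V, A, H, Z, M, D}, right has 3 {G, E, L}.
    Root V: left subtree has 1 node {C}, right has 5 {A, H, Z, M, D}.
      Root A: left subtree has 0 nodes { }, right has 4 {H, Z, M, D}.
        Root H: left subtree has 0 nodes { }, right has 3 {Z, M, D}.
          Root Z: left subtree has 0 nodes { }, right has 2 {M, D}.
            Root D: left subtree has 1 node {M}, right has 0 { }.
    Root L: left subtree has 2 nodes {G, E}, right has 0 { }.
      Root G: left subtree has 0 nodes { }, right has 1 {E}.

T, R, V, C, A, H, Z, D, M, L, G, E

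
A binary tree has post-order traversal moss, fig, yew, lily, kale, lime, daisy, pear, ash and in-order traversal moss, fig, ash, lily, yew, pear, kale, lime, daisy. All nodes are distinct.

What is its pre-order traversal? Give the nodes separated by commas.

The last element of post-order is the root; it splits in-order into left and right subtrees.
Root ash: left subtree has 2 nodes {moss, fig}, right has 6 {lily, yew, pear, kale, lime, daisy}.
  Root fig: left subtree has 1 node {moss}, right has 0 { }.
  Root pear: left subtree has 2 nodes {lily, yew}, right has 3 {kale, lime, daisy}.
    Root lily: left subtree has 0 nodes { }, right has 1 {yew}.
    Root daisy: left subtree has 2 nodes {kale, lime}, right has 0 { }.
      Root lime: left subtree has 1 node {kale}, right has 0 { }.

ash, fig, moss, pear, lily, yew, daisy, lime, kale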